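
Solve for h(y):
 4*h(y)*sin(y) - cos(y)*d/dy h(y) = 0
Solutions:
 h(y) = C1/cos(y)^4


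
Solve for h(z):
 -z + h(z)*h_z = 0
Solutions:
 h(z) = -sqrt(C1 + z^2)
 h(z) = sqrt(C1 + z^2)


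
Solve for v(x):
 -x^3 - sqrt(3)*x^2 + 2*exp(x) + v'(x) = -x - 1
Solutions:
 v(x) = C1 + x^4/4 + sqrt(3)*x^3/3 - x^2/2 - x - 2*exp(x)


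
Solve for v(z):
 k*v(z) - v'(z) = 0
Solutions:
 v(z) = C1*exp(k*z)


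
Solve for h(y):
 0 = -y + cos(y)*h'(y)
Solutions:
 h(y) = C1 + Integral(y/cos(y), y)


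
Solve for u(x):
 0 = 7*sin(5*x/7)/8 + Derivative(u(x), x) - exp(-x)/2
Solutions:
 u(x) = C1 + 49*cos(5*x/7)/40 - exp(-x)/2


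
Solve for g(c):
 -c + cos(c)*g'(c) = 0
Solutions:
 g(c) = C1 + Integral(c/cos(c), c)


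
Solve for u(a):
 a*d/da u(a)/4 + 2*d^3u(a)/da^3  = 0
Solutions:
 u(a) = C1 + Integral(C2*airyai(-a/2) + C3*airybi(-a/2), a)


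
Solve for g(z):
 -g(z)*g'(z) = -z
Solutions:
 g(z) = -sqrt(C1 + z^2)
 g(z) = sqrt(C1 + z^2)


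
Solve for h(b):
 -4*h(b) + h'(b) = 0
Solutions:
 h(b) = C1*exp(4*b)


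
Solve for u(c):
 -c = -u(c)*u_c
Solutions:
 u(c) = -sqrt(C1 + c^2)
 u(c) = sqrt(C1 + c^2)


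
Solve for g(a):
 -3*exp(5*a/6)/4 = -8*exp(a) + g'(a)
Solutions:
 g(a) = C1 - 9*exp(5*a/6)/10 + 8*exp(a)


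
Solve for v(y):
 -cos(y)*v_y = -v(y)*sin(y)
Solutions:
 v(y) = C1/cos(y)


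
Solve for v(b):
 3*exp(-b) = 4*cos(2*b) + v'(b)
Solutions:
 v(b) = C1 - 2*sin(2*b) - 3*exp(-b)


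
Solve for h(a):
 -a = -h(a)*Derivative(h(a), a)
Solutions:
 h(a) = -sqrt(C1 + a^2)
 h(a) = sqrt(C1 + a^2)


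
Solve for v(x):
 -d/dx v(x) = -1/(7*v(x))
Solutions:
 v(x) = -sqrt(C1 + 14*x)/7
 v(x) = sqrt(C1 + 14*x)/7


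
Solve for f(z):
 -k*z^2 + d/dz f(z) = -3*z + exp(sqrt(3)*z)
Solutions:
 f(z) = C1 + k*z^3/3 - 3*z^2/2 + sqrt(3)*exp(sqrt(3)*z)/3


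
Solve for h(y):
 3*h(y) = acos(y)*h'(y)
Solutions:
 h(y) = C1*exp(3*Integral(1/acos(y), y))


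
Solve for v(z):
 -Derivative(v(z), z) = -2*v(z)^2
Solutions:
 v(z) = -1/(C1 + 2*z)


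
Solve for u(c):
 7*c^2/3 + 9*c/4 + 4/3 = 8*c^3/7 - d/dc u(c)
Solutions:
 u(c) = C1 + 2*c^4/7 - 7*c^3/9 - 9*c^2/8 - 4*c/3


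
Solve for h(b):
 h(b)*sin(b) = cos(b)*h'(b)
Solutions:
 h(b) = C1/cos(b)


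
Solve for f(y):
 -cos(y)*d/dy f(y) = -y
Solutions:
 f(y) = C1 + Integral(y/cos(y), y)


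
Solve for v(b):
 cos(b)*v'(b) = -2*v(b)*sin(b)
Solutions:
 v(b) = C1*cos(b)^2


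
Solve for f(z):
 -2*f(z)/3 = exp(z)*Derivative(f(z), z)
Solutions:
 f(z) = C1*exp(2*exp(-z)/3)


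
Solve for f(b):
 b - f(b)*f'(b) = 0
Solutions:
 f(b) = -sqrt(C1 + b^2)
 f(b) = sqrt(C1 + b^2)


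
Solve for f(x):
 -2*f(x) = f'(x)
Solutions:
 f(x) = C1*exp(-2*x)


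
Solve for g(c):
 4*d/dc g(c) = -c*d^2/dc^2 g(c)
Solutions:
 g(c) = C1 + C2/c^3


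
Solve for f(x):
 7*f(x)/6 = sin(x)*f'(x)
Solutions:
 f(x) = C1*(cos(x) - 1)^(7/12)/(cos(x) + 1)^(7/12)


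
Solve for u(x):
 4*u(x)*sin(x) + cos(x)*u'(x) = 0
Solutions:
 u(x) = C1*cos(x)^4


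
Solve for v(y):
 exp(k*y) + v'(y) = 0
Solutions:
 v(y) = C1 - exp(k*y)/k


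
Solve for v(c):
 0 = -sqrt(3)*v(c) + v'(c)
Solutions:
 v(c) = C1*exp(sqrt(3)*c)


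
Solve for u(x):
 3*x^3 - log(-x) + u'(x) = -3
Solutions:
 u(x) = C1 - 3*x^4/4 + x*log(-x) - 4*x


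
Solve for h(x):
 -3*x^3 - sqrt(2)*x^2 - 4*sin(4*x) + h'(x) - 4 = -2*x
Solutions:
 h(x) = C1 + 3*x^4/4 + sqrt(2)*x^3/3 - x^2 + 4*x - cos(4*x)


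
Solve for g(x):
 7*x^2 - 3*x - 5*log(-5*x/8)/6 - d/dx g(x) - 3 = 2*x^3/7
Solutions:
 g(x) = C1 - x^4/14 + 7*x^3/3 - 3*x^2/2 - 5*x*log(-x)/6 + x*(-13 - 5*log(5) + 15*log(2))/6


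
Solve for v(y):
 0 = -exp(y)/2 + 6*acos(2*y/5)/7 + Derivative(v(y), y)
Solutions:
 v(y) = C1 - 6*y*acos(2*y/5)/7 + 3*sqrt(25 - 4*y^2)/7 + exp(y)/2


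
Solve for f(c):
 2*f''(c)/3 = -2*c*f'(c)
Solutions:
 f(c) = C1 + C2*erf(sqrt(6)*c/2)


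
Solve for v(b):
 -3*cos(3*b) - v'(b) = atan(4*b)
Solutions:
 v(b) = C1 - b*atan(4*b) + log(16*b^2 + 1)/8 - sin(3*b)


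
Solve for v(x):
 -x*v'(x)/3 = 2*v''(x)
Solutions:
 v(x) = C1 + C2*erf(sqrt(3)*x/6)


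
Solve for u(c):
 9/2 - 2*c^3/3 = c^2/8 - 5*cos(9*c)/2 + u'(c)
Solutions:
 u(c) = C1 - c^4/6 - c^3/24 + 9*c/2 + 5*sin(9*c)/18


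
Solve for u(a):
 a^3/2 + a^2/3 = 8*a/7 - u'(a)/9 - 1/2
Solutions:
 u(a) = C1 - 9*a^4/8 - a^3 + 36*a^2/7 - 9*a/2


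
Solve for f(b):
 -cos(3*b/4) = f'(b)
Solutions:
 f(b) = C1 - 4*sin(3*b/4)/3


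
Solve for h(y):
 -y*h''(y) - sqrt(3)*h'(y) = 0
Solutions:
 h(y) = C1 + C2*y^(1 - sqrt(3))


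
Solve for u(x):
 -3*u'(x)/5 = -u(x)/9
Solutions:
 u(x) = C1*exp(5*x/27)


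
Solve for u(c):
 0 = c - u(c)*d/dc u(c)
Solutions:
 u(c) = -sqrt(C1 + c^2)
 u(c) = sqrt(C1 + c^2)


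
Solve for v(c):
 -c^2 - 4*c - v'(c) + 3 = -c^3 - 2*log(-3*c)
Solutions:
 v(c) = C1 + c^4/4 - c^3/3 - 2*c^2 + 2*c*log(-c) + c*(1 + 2*log(3))


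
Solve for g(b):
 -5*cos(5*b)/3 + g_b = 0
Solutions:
 g(b) = C1 + sin(5*b)/3


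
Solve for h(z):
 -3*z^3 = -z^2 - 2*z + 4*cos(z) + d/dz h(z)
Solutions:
 h(z) = C1 - 3*z^4/4 + z^3/3 + z^2 - 4*sin(z)


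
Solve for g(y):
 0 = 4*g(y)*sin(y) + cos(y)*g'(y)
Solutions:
 g(y) = C1*cos(y)^4


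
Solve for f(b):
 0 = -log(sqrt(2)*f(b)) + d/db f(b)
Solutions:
 -2*Integral(1/(2*log(_y) + log(2)), (_y, f(b))) = C1 - b


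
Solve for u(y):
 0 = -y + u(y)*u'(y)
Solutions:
 u(y) = -sqrt(C1 + y^2)
 u(y) = sqrt(C1 + y^2)


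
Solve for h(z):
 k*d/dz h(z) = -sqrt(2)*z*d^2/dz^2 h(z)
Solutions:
 h(z) = C1 + z^(-sqrt(2)*re(k)/2 + 1)*(C2*sin(sqrt(2)*log(z)*Abs(im(k))/2) + C3*cos(sqrt(2)*log(z)*im(k)/2))


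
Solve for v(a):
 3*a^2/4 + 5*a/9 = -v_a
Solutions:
 v(a) = C1 - a^3/4 - 5*a^2/18


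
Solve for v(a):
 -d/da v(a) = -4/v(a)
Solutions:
 v(a) = -sqrt(C1 + 8*a)
 v(a) = sqrt(C1 + 8*a)


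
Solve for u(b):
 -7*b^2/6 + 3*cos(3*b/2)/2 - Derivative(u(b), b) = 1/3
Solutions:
 u(b) = C1 - 7*b^3/18 - b/3 + sin(3*b/2)


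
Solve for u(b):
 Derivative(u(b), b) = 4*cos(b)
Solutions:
 u(b) = C1 + 4*sin(b)


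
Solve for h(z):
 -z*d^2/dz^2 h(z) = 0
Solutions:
 h(z) = C1 + C2*z


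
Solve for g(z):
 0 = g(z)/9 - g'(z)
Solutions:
 g(z) = C1*exp(z/9)


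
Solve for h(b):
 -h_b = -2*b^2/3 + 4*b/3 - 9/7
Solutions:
 h(b) = C1 + 2*b^3/9 - 2*b^2/3 + 9*b/7


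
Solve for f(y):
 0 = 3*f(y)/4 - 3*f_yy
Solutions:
 f(y) = C1*exp(-y/2) + C2*exp(y/2)


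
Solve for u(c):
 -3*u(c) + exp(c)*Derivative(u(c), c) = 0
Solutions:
 u(c) = C1*exp(-3*exp(-c))


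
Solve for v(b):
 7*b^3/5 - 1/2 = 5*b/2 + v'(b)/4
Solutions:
 v(b) = C1 + 7*b^4/5 - 5*b^2 - 2*b


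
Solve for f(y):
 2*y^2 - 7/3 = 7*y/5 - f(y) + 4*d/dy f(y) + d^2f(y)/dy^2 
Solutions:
 f(y) = C1*exp(y*(-2 + sqrt(5))) + C2*exp(-y*(2 + sqrt(5))) - 2*y^2 - 73*y/5 - 901/15


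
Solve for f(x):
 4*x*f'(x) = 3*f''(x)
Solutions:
 f(x) = C1 + C2*erfi(sqrt(6)*x/3)


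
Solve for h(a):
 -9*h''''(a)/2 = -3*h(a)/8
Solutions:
 h(a) = C1*exp(-sqrt(2)*3^(3/4)*a/6) + C2*exp(sqrt(2)*3^(3/4)*a/6) + C3*sin(sqrt(2)*3^(3/4)*a/6) + C4*cos(sqrt(2)*3^(3/4)*a/6)


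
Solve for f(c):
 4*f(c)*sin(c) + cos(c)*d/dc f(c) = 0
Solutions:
 f(c) = C1*cos(c)^4


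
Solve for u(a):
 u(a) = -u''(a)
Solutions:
 u(a) = C1*sin(a) + C2*cos(a)


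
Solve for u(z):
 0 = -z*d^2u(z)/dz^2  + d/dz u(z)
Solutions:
 u(z) = C1 + C2*z^2


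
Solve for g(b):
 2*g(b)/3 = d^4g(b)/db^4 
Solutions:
 g(b) = C1*exp(-2^(1/4)*3^(3/4)*b/3) + C2*exp(2^(1/4)*3^(3/4)*b/3) + C3*sin(2^(1/4)*3^(3/4)*b/3) + C4*cos(2^(1/4)*3^(3/4)*b/3)


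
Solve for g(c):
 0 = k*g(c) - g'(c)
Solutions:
 g(c) = C1*exp(c*k)


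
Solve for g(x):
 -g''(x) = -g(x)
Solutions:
 g(x) = C1*exp(-x) + C2*exp(x)


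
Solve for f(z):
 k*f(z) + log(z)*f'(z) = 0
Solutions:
 f(z) = C1*exp(-k*li(z))


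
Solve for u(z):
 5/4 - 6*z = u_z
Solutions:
 u(z) = C1 - 3*z^2 + 5*z/4


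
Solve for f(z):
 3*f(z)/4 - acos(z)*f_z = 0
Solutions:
 f(z) = C1*exp(3*Integral(1/acos(z), z)/4)


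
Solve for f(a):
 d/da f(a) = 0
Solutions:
 f(a) = C1


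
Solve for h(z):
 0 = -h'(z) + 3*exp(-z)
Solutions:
 h(z) = C1 - 3*exp(-z)


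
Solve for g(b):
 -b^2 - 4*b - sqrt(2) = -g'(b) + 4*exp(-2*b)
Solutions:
 g(b) = C1 + b^3/3 + 2*b^2 + sqrt(2)*b - 2*exp(-2*b)


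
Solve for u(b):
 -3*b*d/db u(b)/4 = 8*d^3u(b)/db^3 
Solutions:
 u(b) = C1 + Integral(C2*airyai(-6^(1/3)*b/4) + C3*airybi(-6^(1/3)*b/4), b)


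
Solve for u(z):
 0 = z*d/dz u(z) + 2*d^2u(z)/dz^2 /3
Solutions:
 u(z) = C1 + C2*erf(sqrt(3)*z/2)


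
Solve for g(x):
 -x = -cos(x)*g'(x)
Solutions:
 g(x) = C1 + Integral(x/cos(x), x)


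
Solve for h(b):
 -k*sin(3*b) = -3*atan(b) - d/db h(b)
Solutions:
 h(b) = C1 - 3*b*atan(b) - k*cos(3*b)/3 + 3*log(b^2 + 1)/2


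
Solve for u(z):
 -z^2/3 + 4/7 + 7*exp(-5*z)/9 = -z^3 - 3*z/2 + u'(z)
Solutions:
 u(z) = C1 + z^4/4 - z^3/9 + 3*z^2/4 + 4*z/7 - 7*exp(-5*z)/45


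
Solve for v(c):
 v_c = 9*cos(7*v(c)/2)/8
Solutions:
 -9*c/8 - log(sin(7*v(c)/2) - 1)/7 + log(sin(7*v(c)/2) + 1)/7 = C1


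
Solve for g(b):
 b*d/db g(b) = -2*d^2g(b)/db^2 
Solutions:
 g(b) = C1 + C2*erf(b/2)


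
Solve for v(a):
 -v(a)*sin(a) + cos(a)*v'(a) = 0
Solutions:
 v(a) = C1/cos(a)


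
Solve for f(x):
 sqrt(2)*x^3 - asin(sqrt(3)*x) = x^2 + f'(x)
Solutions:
 f(x) = C1 + sqrt(2)*x^4/4 - x^3/3 - x*asin(sqrt(3)*x) - sqrt(3)*sqrt(1 - 3*x^2)/3


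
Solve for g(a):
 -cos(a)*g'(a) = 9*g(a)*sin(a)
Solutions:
 g(a) = C1*cos(a)^9


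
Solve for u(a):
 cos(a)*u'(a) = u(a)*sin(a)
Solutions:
 u(a) = C1/cos(a)


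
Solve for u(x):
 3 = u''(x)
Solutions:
 u(x) = C1 + C2*x + 3*x^2/2


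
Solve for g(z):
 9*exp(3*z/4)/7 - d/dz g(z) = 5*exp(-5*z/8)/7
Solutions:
 g(z) = C1 + 12*exp(3*z/4)/7 + 8*exp(-5*z/8)/7


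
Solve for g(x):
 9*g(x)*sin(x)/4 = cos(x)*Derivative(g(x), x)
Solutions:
 g(x) = C1/cos(x)^(9/4)


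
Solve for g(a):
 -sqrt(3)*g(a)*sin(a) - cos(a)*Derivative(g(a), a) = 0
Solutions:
 g(a) = C1*cos(a)^(sqrt(3))


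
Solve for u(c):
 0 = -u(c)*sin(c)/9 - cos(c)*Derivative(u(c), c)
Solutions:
 u(c) = C1*cos(c)^(1/9)


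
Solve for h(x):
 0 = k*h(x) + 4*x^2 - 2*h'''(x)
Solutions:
 h(x) = C1*exp(2^(2/3)*k^(1/3)*x/2) + C2*exp(2^(2/3)*k^(1/3)*x*(-1 + sqrt(3)*I)/4) + C3*exp(-2^(2/3)*k^(1/3)*x*(1 + sqrt(3)*I)/4) - 4*x^2/k


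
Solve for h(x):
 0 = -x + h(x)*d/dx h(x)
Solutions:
 h(x) = -sqrt(C1 + x^2)
 h(x) = sqrt(C1 + x^2)


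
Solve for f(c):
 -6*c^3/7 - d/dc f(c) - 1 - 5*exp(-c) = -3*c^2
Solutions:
 f(c) = C1 - 3*c^4/14 + c^3 - c + 5*exp(-c)


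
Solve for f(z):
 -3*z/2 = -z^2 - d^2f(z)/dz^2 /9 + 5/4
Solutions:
 f(z) = C1 + C2*z - 3*z^4/4 + 9*z^3/4 + 45*z^2/8


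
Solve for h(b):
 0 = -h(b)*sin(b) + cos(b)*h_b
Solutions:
 h(b) = C1/cos(b)


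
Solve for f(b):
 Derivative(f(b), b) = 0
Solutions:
 f(b) = C1


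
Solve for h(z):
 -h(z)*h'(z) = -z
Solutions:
 h(z) = -sqrt(C1 + z^2)
 h(z) = sqrt(C1 + z^2)


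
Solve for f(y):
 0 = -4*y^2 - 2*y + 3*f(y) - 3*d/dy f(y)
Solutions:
 f(y) = C1*exp(y) + 4*y^2/3 + 10*y/3 + 10/3


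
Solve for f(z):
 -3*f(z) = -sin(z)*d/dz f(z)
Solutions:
 f(z) = C1*(cos(z) - 1)^(3/2)/(cos(z) + 1)^(3/2)


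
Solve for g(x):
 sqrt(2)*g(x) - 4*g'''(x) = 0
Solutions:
 g(x) = C3*exp(sqrt(2)*x/2) + (C1*sin(sqrt(6)*x/4) + C2*cos(sqrt(6)*x/4))*exp(-sqrt(2)*x/4)


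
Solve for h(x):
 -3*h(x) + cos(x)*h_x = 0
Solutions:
 h(x) = C1*(sin(x) + 1)^(3/2)/(sin(x) - 1)^(3/2)


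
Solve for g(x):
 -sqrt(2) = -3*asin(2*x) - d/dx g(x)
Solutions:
 g(x) = C1 - 3*x*asin(2*x) + sqrt(2)*x - 3*sqrt(1 - 4*x^2)/2


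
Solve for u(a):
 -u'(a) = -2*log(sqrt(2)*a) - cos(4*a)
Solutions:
 u(a) = C1 + 2*a*log(a) - 2*a + a*log(2) + sin(4*a)/4


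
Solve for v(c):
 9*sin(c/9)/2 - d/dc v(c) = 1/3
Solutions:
 v(c) = C1 - c/3 - 81*cos(c/9)/2


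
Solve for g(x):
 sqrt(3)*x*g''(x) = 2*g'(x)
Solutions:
 g(x) = C1 + C2*x^(1 + 2*sqrt(3)/3)


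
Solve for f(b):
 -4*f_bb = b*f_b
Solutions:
 f(b) = C1 + C2*erf(sqrt(2)*b/4)


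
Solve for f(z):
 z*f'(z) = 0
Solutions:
 f(z) = C1


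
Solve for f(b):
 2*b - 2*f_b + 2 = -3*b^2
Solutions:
 f(b) = C1 + b^3/2 + b^2/2 + b


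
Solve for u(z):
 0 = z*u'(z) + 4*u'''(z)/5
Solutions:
 u(z) = C1 + Integral(C2*airyai(-10^(1/3)*z/2) + C3*airybi(-10^(1/3)*z/2), z)


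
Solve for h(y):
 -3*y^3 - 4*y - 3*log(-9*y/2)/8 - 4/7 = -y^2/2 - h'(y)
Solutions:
 h(y) = C1 + 3*y^4/4 - y^3/6 + 2*y^2 + 3*y*log(-y)/8 + y*(-21*log(2) + 11 + 42*log(3))/56


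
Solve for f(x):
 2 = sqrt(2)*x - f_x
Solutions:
 f(x) = C1 + sqrt(2)*x^2/2 - 2*x


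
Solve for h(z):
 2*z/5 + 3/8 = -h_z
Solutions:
 h(z) = C1 - z^2/5 - 3*z/8


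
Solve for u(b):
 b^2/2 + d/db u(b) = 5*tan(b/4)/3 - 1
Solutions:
 u(b) = C1 - b^3/6 - b - 20*log(cos(b/4))/3


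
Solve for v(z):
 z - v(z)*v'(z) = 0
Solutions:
 v(z) = -sqrt(C1 + z^2)
 v(z) = sqrt(C1 + z^2)


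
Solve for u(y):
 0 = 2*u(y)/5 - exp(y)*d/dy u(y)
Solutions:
 u(y) = C1*exp(-2*exp(-y)/5)


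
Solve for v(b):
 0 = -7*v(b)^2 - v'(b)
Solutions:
 v(b) = 1/(C1 + 7*b)


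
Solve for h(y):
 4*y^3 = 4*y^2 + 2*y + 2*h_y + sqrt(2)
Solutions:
 h(y) = C1 + y^4/2 - 2*y^3/3 - y^2/2 - sqrt(2)*y/2


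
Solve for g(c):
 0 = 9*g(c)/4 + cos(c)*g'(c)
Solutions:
 g(c) = C1*(sin(c) - 1)^(9/8)/(sin(c) + 1)^(9/8)


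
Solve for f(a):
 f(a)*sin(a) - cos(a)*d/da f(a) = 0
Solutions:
 f(a) = C1/cos(a)


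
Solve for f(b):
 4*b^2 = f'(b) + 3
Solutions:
 f(b) = C1 + 4*b^3/3 - 3*b


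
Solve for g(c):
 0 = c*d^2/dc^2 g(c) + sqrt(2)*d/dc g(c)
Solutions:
 g(c) = C1 + C2*c^(1 - sqrt(2))


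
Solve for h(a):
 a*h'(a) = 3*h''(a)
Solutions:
 h(a) = C1 + C2*erfi(sqrt(6)*a/6)


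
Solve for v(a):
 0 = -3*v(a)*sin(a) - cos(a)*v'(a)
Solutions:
 v(a) = C1*cos(a)^3


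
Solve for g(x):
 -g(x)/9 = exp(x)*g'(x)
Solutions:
 g(x) = C1*exp(exp(-x)/9)


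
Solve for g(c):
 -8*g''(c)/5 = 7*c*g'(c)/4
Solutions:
 g(c) = C1 + C2*erf(sqrt(35)*c/8)


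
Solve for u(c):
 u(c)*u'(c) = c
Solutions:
 u(c) = -sqrt(C1 + c^2)
 u(c) = sqrt(C1 + c^2)


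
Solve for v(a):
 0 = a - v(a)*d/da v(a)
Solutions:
 v(a) = -sqrt(C1 + a^2)
 v(a) = sqrt(C1 + a^2)


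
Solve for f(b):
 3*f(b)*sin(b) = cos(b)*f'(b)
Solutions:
 f(b) = C1/cos(b)^3


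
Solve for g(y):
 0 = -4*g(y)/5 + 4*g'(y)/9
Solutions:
 g(y) = C1*exp(9*y/5)


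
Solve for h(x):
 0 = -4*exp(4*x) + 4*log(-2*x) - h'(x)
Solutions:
 h(x) = C1 + 4*x*log(-x) + 4*x*(-1 + log(2)) - exp(4*x)


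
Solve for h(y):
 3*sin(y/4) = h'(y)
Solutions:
 h(y) = C1 - 12*cos(y/4)


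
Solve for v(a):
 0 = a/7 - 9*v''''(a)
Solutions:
 v(a) = C1 + C2*a + C3*a^2 + C4*a^3 + a^5/7560


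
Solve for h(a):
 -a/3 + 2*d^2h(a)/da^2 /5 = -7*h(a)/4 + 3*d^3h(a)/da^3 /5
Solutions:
 h(a) = C1*exp(a*(-(9*sqrt(906465) + 8569)^(1/3) - 16/(9*sqrt(906465) + 8569)^(1/3) + 8)/36)*sin(sqrt(3)*a*(-(9*sqrt(906465) + 8569)^(1/3) + 16/(9*sqrt(906465) + 8569)^(1/3))/36) + C2*exp(a*(-(9*sqrt(906465) + 8569)^(1/3) - 16/(9*sqrt(906465) + 8569)^(1/3) + 8)/36)*cos(sqrt(3)*a*(-(9*sqrt(906465) + 8569)^(1/3) + 16/(9*sqrt(906465) + 8569)^(1/3))/36) + C3*exp(a*(16/(9*sqrt(906465) + 8569)^(1/3) + 4 + (9*sqrt(906465) + 8569)^(1/3))/18) + 4*a/21


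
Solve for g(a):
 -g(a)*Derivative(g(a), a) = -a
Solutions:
 g(a) = -sqrt(C1 + a^2)
 g(a) = sqrt(C1 + a^2)


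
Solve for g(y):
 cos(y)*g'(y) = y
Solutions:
 g(y) = C1 + Integral(y/cos(y), y)


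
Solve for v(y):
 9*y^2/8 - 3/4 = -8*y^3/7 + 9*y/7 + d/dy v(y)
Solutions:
 v(y) = C1 + 2*y^4/7 + 3*y^3/8 - 9*y^2/14 - 3*y/4


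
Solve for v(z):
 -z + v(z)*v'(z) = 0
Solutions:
 v(z) = -sqrt(C1 + z^2)
 v(z) = sqrt(C1 + z^2)


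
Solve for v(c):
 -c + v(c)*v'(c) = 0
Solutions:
 v(c) = -sqrt(C1 + c^2)
 v(c) = sqrt(C1 + c^2)


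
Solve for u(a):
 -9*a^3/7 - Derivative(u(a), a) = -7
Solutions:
 u(a) = C1 - 9*a^4/28 + 7*a


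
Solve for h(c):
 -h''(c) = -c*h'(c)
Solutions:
 h(c) = C1 + C2*erfi(sqrt(2)*c/2)


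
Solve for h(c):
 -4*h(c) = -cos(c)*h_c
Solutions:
 h(c) = C1*(sin(c)^2 + 2*sin(c) + 1)/(sin(c)^2 - 2*sin(c) + 1)


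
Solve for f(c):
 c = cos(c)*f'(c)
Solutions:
 f(c) = C1 + Integral(c/cos(c), c)


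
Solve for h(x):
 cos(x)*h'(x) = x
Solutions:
 h(x) = C1 + Integral(x/cos(x), x)


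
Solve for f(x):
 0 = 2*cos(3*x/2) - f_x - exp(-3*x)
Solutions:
 f(x) = C1 + 4*sin(3*x/2)/3 + exp(-3*x)/3


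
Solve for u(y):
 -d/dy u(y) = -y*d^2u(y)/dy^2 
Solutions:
 u(y) = C1 + C2*y^2


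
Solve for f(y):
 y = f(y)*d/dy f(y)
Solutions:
 f(y) = -sqrt(C1 + y^2)
 f(y) = sqrt(C1 + y^2)


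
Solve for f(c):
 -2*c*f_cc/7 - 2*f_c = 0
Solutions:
 f(c) = C1 + C2/c^6


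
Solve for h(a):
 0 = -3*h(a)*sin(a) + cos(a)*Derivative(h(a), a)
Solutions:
 h(a) = C1/cos(a)^3


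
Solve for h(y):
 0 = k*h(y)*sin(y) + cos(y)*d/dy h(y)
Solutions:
 h(y) = C1*exp(k*log(cos(y)))


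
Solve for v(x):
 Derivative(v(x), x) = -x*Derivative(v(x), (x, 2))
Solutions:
 v(x) = C1 + C2*log(x)


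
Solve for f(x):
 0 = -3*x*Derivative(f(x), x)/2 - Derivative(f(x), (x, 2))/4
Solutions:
 f(x) = C1 + C2*erf(sqrt(3)*x)


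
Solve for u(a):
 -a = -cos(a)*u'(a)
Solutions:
 u(a) = C1 + Integral(a/cos(a), a)


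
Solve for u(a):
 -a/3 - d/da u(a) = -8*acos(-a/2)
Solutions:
 u(a) = C1 - a^2/6 + 8*a*acos(-a/2) + 8*sqrt(4 - a^2)


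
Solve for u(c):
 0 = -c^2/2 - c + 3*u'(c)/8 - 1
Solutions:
 u(c) = C1 + 4*c^3/9 + 4*c^2/3 + 8*c/3


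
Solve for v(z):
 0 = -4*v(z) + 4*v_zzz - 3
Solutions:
 v(z) = C3*exp(z) + (C1*sin(sqrt(3)*z/2) + C2*cos(sqrt(3)*z/2))*exp(-z/2) - 3/4


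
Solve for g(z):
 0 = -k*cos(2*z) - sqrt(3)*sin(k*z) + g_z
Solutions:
 g(z) = C1 + k*sin(2*z)/2 - sqrt(3)*cos(k*z)/k


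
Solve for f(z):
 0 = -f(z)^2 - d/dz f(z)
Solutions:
 f(z) = 1/(C1 + z)


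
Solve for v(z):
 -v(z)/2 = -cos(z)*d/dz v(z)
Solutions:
 v(z) = C1*(sin(z) + 1)^(1/4)/(sin(z) - 1)^(1/4)


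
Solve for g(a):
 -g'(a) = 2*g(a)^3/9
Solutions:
 g(a) = -3*sqrt(2)*sqrt(-1/(C1 - 2*a))/2
 g(a) = 3*sqrt(2)*sqrt(-1/(C1 - 2*a))/2


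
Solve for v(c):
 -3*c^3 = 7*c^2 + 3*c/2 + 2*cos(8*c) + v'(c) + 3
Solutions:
 v(c) = C1 - 3*c^4/4 - 7*c^3/3 - 3*c^2/4 - 3*c - sin(8*c)/4


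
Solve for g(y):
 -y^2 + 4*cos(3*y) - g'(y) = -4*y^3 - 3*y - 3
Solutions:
 g(y) = C1 + y^4 - y^3/3 + 3*y^2/2 + 3*y + 4*sin(3*y)/3


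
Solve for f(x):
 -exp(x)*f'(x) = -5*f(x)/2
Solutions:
 f(x) = C1*exp(-5*exp(-x)/2)


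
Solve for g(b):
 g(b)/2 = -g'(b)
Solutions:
 g(b) = C1*exp(-b/2)


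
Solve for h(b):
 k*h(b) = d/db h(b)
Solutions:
 h(b) = C1*exp(b*k)


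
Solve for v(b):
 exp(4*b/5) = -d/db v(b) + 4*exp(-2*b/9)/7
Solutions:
 v(b) = C1 - 5*exp(4*b/5)/4 - 18*exp(-2*b/9)/7


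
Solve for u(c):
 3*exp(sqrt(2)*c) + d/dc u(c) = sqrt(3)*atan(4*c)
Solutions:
 u(c) = C1 + sqrt(3)*(c*atan(4*c) - log(16*c^2 + 1)/8) - 3*sqrt(2)*exp(sqrt(2)*c)/2


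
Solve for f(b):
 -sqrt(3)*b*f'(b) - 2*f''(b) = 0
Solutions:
 f(b) = C1 + C2*erf(3^(1/4)*b/2)


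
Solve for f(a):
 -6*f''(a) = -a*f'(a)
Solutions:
 f(a) = C1 + C2*erfi(sqrt(3)*a/6)


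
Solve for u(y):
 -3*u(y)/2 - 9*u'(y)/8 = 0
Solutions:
 u(y) = C1*exp(-4*y/3)


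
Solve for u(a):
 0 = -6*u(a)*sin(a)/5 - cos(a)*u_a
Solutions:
 u(a) = C1*cos(a)^(6/5)


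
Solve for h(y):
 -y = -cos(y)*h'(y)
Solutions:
 h(y) = C1 + Integral(y/cos(y), y)


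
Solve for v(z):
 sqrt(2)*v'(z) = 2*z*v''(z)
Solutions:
 v(z) = C1 + C2*z^(sqrt(2)/2 + 1)


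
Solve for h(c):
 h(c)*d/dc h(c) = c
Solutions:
 h(c) = -sqrt(C1 + c^2)
 h(c) = sqrt(C1 + c^2)


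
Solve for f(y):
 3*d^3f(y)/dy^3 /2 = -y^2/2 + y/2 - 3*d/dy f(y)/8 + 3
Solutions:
 f(y) = C1 + C2*sin(y/2) + C3*cos(y/2) - 4*y^3/9 + 2*y^2/3 + 56*y/3


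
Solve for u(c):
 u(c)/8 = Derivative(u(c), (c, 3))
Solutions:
 u(c) = C3*exp(c/2) + (C1*sin(sqrt(3)*c/4) + C2*cos(sqrt(3)*c/4))*exp(-c/4)


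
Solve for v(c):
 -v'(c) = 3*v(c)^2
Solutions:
 v(c) = 1/(C1 + 3*c)


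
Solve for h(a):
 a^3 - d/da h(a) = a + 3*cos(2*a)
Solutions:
 h(a) = C1 + a^4/4 - a^2/2 - 3*sin(2*a)/2


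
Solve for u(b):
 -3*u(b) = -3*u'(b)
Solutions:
 u(b) = C1*exp(b)


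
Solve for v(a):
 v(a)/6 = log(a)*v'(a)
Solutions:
 v(a) = C1*exp(li(a)/6)


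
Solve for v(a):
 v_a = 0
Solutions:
 v(a) = C1


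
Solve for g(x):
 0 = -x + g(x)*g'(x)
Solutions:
 g(x) = -sqrt(C1 + x^2)
 g(x) = sqrt(C1 + x^2)


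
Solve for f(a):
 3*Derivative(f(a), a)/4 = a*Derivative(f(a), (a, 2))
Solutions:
 f(a) = C1 + C2*a^(7/4)


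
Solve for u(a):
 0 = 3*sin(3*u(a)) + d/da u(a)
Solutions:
 u(a) = -acos((-C1 - exp(18*a))/(C1 - exp(18*a)))/3 + 2*pi/3
 u(a) = acos((-C1 - exp(18*a))/(C1 - exp(18*a)))/3


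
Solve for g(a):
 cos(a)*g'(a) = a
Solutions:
 g(a) = C1 + Integral(a/cos(a), a)


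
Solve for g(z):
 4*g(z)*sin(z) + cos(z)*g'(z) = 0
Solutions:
 g(z) = C1*cos(z)^4


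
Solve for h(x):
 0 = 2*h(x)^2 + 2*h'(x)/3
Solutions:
 h(x) = 1/(C1 + 3*x)


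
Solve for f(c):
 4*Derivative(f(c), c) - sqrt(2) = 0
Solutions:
 f(c) = C1 + sqrt(2)*c/4


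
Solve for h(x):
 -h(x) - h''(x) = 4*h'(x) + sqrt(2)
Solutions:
 h(x) = C1*exp(x*(-2 + sqrt(3))) + C2*exp(-x*(sqrt(3) + 2)) - sqrt(2)


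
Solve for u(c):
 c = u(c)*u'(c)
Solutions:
 u(c) = -sqrt(C1 + c^2)
 u(c) = sqrt(C1 + c^2)


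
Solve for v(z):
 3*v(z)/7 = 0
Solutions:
 v(z) = 0


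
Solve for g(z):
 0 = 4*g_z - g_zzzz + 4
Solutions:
 g(z) = C1 + C4*exp(2^(2/3)*z) - z + (C2*sin(2^(2/3)*sqrt(3)*z/2) + C3*cos(2^(2/3)*sqrt(3)*z/2))*exp(-2^(2/3)*z/2)


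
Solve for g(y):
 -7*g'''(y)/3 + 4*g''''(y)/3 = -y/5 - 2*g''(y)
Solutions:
 g(y) = C1 + C2*y - y^3/60 - 7*y^2/120 + (C3*sin(sqrt(47)*y/8) + C4*cos(sqrt(47)*y/8))*exp(7*y/8)


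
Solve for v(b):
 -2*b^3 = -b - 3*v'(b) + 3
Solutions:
 v(b) = C1 + b^4/6 - b^2/6 + b


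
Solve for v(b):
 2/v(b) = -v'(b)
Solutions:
 v(b) = -sqrt(C1 - 4*b)
 v(b) = sqrt(C1 - 4*b)


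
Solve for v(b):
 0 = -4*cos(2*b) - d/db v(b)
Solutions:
 v(b) = C1 - 2*sin(2*b)


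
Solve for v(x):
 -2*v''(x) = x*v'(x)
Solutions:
 v(x) = C1 + C2*erf(x/2)


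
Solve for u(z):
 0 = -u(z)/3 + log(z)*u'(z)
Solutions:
 u(z) = C1*exp(li(z)/3)


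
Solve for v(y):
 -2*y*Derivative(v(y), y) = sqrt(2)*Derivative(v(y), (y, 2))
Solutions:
 v(y) = C1 + C2*erf(2^(3/4)*y/2)


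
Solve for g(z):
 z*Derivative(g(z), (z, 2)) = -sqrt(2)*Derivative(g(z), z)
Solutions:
 g(z) = C1 + C2*z^(1 - sqrt(2))


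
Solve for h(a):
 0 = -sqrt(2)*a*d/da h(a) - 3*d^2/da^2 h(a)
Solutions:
 h(a) = C1 + C2*erf(2^(3/4)*sqrt(3)*a/6)


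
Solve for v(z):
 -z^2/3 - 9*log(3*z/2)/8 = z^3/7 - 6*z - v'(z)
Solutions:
 v(z) = C1 + z^4/28 + z^3/9 - 3*z^2 + 9*z*log(z)/8 - 9*z/8 - 9*z*log(2)/8 + 9*z*log(3)/8


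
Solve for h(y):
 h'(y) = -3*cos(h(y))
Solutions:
 h(y) = pi - asin((C1 + exp(6*y))/(C1 - exp(6*y)))
 h(y) = asin((C1 + exp(6*y))/(C1 - exp(6*y)))


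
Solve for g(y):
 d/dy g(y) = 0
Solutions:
 g(y) = C1


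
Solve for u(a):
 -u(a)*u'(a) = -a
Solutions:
 u(a) = -sqrt(C1 + a^2)
 u(a) = sqrt(C1 + a^2)


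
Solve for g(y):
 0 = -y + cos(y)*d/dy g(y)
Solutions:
 g(y) = C1 + Integral(y/cos(y), y)


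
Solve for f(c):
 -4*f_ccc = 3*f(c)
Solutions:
 f(c) = C3*exp(-6^(1/3)*c/2) + (C1*sin(2^(1/3)*3^(5/6)*c/4) + C2*cos(2^(1/3)*3^(5/6)*c/4))*exp(6^(1/3)*c/4)


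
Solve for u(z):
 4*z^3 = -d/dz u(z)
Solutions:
 u(z) = C1 - z^4


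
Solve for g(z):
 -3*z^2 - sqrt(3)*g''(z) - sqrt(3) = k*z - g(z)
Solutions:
 g(z) = C1*exp(-3^(3/4)*z/3) + C2*exp(3^(3/4)*z/3) + k*z + 3*z^2 + 7*sqrt(3)


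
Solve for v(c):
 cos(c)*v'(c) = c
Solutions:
 v(c) = C1 + Integral(c/cos(c), c)


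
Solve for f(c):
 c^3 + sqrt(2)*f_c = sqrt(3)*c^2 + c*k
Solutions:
 f(c) = C1 - sqrt(2)*c^4/8 + sqrt(6)*c^3/6 + sqrt(2)*c^2*k/4


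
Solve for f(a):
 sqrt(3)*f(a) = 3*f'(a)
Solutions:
 f(a) = C1*exp(sqrt(3)*a/3)


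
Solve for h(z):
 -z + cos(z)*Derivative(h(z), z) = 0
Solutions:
 h(z) = C1 + Integral(z/cos(z), z)


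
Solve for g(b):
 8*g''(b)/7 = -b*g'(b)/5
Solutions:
 g(b) = C1 + C2*erf(sqrt(35)*b/20)


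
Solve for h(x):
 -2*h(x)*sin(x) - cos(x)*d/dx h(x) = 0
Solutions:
 h(x) = C1*cos(x)^2


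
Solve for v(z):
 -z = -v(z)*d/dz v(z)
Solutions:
 v(z) = -sqrt(C1 + z^2)
 v(z) = sqrt(C1 + z^2)


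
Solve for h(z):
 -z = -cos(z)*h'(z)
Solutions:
 h(z) = C1 + Integral(z/cos(z), z)


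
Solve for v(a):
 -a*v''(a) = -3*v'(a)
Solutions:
 v(a) = C1 + C2*a^4


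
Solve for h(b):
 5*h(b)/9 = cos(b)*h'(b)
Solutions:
 h(b) = C1*(sin(b) + 1)^(5/18)/(sin(b) - 1)^(5/18)


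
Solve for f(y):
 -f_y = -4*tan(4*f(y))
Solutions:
 f(y) = -asin(C1*exp(16*y))/4 + pi/4
 f(y) = asin(C1*exp(16*y))/4


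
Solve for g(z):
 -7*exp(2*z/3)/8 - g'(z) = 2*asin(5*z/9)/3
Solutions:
 g(z) = C1 - 2*z*asin(5*z/9)/3 - 2*sqrt(81 - 25*z^2)/15 - 21*exp(2*z/3)/16


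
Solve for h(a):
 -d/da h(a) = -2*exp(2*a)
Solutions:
 h(a) = C1 + exp(2*a)


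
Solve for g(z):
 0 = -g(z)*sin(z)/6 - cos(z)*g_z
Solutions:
 g(z) = C1*cos(z)^(1/6)


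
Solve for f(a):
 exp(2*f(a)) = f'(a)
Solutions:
 f(a) = log(-sqrt(-1/(C1 + a))) - log(2)/2
 f(a) = log(-1/(C1 + a))/2 - log(2)/2


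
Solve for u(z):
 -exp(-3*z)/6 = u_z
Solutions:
 u(z) = C1 + exp(-3*z)/18


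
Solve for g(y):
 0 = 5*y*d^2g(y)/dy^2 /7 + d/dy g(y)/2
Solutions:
 g(y) = C1 + C2*y^(3/10)


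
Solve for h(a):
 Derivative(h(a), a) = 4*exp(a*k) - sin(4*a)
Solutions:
 h(a) = C1 + cos(4*a)/4 + 4*exp(a*k)/k


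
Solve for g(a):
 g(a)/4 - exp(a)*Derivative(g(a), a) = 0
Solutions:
 g(a) = C1*exp(-exp(-a)/4)


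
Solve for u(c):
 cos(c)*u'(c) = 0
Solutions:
 u(c) = C1


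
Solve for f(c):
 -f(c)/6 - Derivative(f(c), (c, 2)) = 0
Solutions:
 f(c) = C1*sin(sqrt(6)*c/6) + C2*cos(sqrt(6)*c/6)


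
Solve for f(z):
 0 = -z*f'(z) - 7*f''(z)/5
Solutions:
 f(z) = C1 + C2*erf(sqrt(70)*z/14)


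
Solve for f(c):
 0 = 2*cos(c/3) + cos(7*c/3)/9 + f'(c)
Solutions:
 f(c) = C1 - 6*sin(c/3) - sin(7*c/3)/21


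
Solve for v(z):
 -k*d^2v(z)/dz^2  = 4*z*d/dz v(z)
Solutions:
 v(z) = C1 + C2*sqrt(k)*erf(sqrt(2)*z*sqrt(1/k))


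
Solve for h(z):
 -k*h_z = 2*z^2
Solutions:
 h(z) = C1 - 2*z^3/(3*k)


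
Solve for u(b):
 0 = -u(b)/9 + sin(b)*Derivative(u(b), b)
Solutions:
 u(b) = C1*(cos(b) - 1)^(1/18)/(cos(b) + 1)^(1/18)


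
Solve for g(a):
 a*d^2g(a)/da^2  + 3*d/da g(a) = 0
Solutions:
 g(a) = C1 + C2/a^2


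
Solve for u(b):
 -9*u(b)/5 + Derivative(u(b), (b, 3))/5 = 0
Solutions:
 u(b) = C3*exp(3^(2/3)*b) + (C1*sin(3*3^(1/6)*b/2) + C2*cos(3*3^(1/6)*b/2))*exp(-3^(2/3)*b/2)


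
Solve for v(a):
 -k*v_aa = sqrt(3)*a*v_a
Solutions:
 v(a) = C1 + C2*sqrt(k)*erf(sqrt(2)*3^(1/4)*a*sqrt(1/k)/2)


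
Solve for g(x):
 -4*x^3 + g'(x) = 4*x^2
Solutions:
 g(x) = C1 + x^4 + 4*x^3/3


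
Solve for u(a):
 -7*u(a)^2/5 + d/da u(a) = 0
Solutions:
 u(a) = -5/(C1 + 7*a)


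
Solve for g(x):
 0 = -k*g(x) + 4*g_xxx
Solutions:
 g(x) = C1*exp(2^(1/3)*k^(1/3)*x/2) + C2*exp(2^(1/3)*k^(1/3)*x*(-1 + sqrt(3)*I)/4) + C3*exp(-2^(1/3)*k^(1/3)*x*(1 + sqrt(3)*I)/4)


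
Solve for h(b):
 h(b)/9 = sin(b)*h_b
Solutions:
 h(b) = C1*(cos(b) - 1)^(1/18)/(cos(b) + 1)^(1/18)


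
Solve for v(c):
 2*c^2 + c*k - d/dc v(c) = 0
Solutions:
 v(c) = C1 + 2*c^3/3 + c^2*k/2


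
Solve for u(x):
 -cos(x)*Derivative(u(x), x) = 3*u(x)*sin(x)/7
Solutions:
 u(x) = C1*cos(x)^(3/7)


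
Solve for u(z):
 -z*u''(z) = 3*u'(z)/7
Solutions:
 u(z) = C1 + C2*z^(4/7)


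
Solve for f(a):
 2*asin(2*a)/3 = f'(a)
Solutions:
 f(a) = C1 + 2*a*asin(2*a)/3 + sqrt(1 - 4*a^2)/3


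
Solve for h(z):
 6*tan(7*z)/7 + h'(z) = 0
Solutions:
 h(z) = C1 + 6*log(cos(7*z))/49


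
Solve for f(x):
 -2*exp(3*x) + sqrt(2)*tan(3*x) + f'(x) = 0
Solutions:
 f(x) = C1 + 2*exp(3*x)/3 + sqrt(2)*log(cos(3*x))/3


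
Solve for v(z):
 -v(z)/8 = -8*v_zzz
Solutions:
 v(z) = C3*exp(z/4) + (C1*sin(sqrt(3)*z/8) + C2*cos(sqrt(3)*z/8))*exp(-z/8)


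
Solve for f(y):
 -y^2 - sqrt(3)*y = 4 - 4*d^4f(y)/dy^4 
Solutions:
 f(y) = C1 + C2*y + C3*y^2 + C4*y^3 + y^6/1440 + sqrt(3)*y^5/480 + y^4/24


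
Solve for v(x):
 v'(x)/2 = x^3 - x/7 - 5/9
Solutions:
 v(x) = C1 + x^4/2 - x^2/7 - 10*x/9


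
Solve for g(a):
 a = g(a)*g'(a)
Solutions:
 g(a) = -sqrt(C1 + a^2)
 g(a) = sqrt(C1 + a^2)


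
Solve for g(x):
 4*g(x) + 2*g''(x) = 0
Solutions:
 g(x) = C1*sin(sqrt(2)*x) + C2*cos(sqrt(2)*x)


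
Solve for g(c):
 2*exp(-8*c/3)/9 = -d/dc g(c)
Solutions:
 g(c) = C1 + exp(-8*c/3)/12


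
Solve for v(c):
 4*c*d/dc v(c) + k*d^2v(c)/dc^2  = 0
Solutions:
 v(c) = C1 + C2*sqrt(k)*erf(sqrt(2)*c*sqrt(1/k))


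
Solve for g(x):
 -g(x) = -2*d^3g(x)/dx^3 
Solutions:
 g(x) = C3*exp(2^(2/3)*x/2) + (C1*sin(2^(2/3)*sqrt(3)*x/4) + C2*cos(2^(2/3)*sqrt(3)*x/4))*exp(-2^(2/3)*x/4)


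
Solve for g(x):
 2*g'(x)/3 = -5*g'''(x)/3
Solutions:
 g(x) = C1 + C2*sin(sqrt(10)*x/5) + C3*cos(sqrt(10)*x/5)


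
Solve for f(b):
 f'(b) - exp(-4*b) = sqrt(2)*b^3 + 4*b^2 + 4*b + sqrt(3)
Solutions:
 f(b) = C1 + sqrt(2)*b^4/4 + 4*b^3/3 + 2*b^2 + sqrt(3)*b - exp(-4*b)/4


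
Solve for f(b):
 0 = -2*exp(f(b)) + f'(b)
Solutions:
 f(b) = log(-1/(C1 + 2*b))


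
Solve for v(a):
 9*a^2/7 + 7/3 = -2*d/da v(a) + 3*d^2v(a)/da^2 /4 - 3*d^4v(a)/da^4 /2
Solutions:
 v(a) = C1 + C2*exp(3^(1/3)*a*(3^(1/3)/(sqrt(570)/4 + 6)^(1/3) + 2*(sqrt(570)/4 + 6)^(1/3))/12)*sin(sqrt(3)*a*(-2*(3*sqrt(570)/4 + 18)^(1/3) + 3/(3*sqrt(570)/4 + 18)^(1/3))/12) + C3*exp(3^(1/3)*a*(3^(1/3)/(sqrt(570)/4 + 6)^(1/3) + 2*(sqrt(570)/4 + 6)^(1/3))/12)*cos(sqrt(3)*a*(-2*(3*sqrt(570)/4 + 18)^(1/3) + 3/(3*sqrt(570)/4 + 18)^(1/3))/12) + C4*exp(-3^(1/3)*a*(3^(1/3)/(sqrt(570)/4 + 6)^(1/3) + 2*(sqrt(570)/4 + 6)^(1/3))/6) - 3*a^3/14 - 27*a^2/112 - 1811*a/1344


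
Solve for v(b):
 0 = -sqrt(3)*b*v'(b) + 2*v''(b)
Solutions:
 v(b) = C1 + C2*erfi(3^(1/4)*b/2)


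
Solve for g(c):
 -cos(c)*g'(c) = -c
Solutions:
 g(c) = C1 + Integral(c/cos(c), c)


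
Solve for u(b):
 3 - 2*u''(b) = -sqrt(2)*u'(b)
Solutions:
 u(b) = C1 + C2*exp(sqrt(2)*b/2) - 3*sqrt(2)*b/2


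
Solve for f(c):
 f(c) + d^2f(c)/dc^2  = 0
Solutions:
 f(c) = C1*sin(c) + C2*cos(c)


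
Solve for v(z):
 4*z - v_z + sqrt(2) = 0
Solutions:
 v(z) = C1 + 2*z^2 + sqrt(2)*z


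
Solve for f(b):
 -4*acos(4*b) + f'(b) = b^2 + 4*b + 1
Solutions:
 f(b) = C1 + b^3/3 + 2*b^2 + 4*b*acos(4*b) + b - sqrt(1 - 16*b^2)


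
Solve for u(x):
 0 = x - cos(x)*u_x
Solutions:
 u(x) = C1 + Integral(x/cos(x), x)


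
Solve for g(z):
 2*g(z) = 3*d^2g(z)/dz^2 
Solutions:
 g(z) = C1*exp(-sqrt(6)*z/3) + C2*exp(sqrt(6)*z/3)


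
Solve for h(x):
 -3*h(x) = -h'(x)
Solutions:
 h(x) = C1*exp(3*x)


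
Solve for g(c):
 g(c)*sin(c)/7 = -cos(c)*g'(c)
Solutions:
 g(c) = C1*cos(c)^(1/7)


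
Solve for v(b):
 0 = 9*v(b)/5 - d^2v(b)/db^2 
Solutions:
 v(b) = C1*exp(-3*sqrt(5)*b/5) + C2*exp(3*sqrt(5)*b/5)


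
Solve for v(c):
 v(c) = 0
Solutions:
 v(c) = 0


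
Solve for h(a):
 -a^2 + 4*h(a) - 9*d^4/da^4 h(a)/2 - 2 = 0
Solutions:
 h(a) = C1*exp(-2^(3/4)*sqrt(3)*a/3) + C2*exp(2^(3/4)*sqrt(3)*a/3) + C3*sin(2^(3/4)*sqrt(3)*a/3) + C4*cos(2^(3/4)*sqrt(3)*a/3) + a^2/4 + 1/2


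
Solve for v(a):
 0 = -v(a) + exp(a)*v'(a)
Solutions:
 v(a) = C1*exp(-exp(-a))


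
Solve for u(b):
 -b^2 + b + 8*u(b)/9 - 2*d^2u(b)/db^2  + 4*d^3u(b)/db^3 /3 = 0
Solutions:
 u(b) = C1*exp(b*(3^(2/3) + 3*3^(1/3) + 6)/12)*sin(3^(1/6)*b*(1 - 3^(2/3))/4) + C2*exp(b*(3^(2/3) + 3*3^(1/3) + 6)/12)*cos(3^(1/6)*b*(1 - 3^(2/3))/4) + C3*exp(b*(-3*3^(1/3) - 3^(2/3) + 3)/6) + 9*b^2/8 - 9*b/8 + 81/16


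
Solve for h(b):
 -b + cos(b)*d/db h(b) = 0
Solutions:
 h(b) = C1 + Integral(b/cos(b), b)


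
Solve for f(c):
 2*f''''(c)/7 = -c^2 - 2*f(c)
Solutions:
 f(c) = -c^2/2 + (C1*sin(sqrt(2)*7^(1/4)*c/2) + C2*cos(sqrt(2)*7^(1/4)*c/2))*exp(-sqrt(2)*7^(1/4)*c/2) + (C3*sin(sqrt(2)*7^(1/4)*c/2) + C4*cos(sqrt(2)*7^(1/4)*c/2))*exp(sqrt(2)*7^(1/4)*c/2)


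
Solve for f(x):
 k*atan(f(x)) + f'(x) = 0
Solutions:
 Integral(1/atan(_y), (_y, f(x))) = C1 - k*x


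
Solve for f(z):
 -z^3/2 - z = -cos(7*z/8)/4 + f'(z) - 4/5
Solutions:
 f(z) = C1 - z^4/8 - z^2/2 + 4*z/5 + 2*sin(7*z/8)/7


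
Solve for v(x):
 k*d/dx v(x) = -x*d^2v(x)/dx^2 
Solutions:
 v(x) = C1 + x^(1 - re(k))*(C2*sin(log(x)*Abs(im(k))) + C3*cos(log(x)*im(k)))


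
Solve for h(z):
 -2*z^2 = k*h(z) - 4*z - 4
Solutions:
 h(z) = 2*(-z^2 + 2*z + 2)/k


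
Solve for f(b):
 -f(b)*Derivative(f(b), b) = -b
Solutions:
 f(b) = -sqrt(C1 + b^2)
 f(b) = sqrt(C1 + b^2)


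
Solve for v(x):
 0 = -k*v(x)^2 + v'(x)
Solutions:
 v(x) = -1/(C1 + k*x)


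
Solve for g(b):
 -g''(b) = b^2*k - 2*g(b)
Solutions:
 g(b) = C1*exp(-sqrt(2)*b) + C2*exp(sqrt(2)*b) + b^2*k/2 + k/2


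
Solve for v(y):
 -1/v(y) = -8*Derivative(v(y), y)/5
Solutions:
 v(y) = -sqrt(C1 + 5*y)/2
 v(y) = sqrt(C1 + 5*y)/2


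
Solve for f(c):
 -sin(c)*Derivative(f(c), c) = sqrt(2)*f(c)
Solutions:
 f(c) = C1*(cos(c) + 1)^(sqrt(2)/2)/(cos(c) - 1)^(sqrt(2)/2)


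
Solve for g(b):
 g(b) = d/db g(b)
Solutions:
 g(b) = C1*exp(b)


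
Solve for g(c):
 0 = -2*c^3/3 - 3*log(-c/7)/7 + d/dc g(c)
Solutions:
 g(c) = C1 + c^4/6 + 3*c*log(-c)/7 + 3*c*(-log(7) - 1)/7


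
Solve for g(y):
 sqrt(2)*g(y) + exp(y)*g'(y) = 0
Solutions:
 g(y) = C1*exp(sqrt(2)*exp(-y))


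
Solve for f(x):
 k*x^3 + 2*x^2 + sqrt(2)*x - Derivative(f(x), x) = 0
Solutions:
 f(x) = C1 + k*x^4/4 + 2*x^3/3 + sqrt(2)*x^2/2


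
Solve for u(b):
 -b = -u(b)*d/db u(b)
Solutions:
 u(b) = -sqrt(C1 + b^2)
 u(b) = sqrt(C1 + b^2)


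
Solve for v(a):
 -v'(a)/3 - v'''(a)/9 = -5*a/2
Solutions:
 v(a) = C1 + C2*sin(sqrt(3)*a) + C3*cos(sqrt(3)*a) + 15*a^2/4


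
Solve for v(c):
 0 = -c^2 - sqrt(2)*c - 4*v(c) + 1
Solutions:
 v(c) = -c^2/4 - sqrt(2)*c/4 + 1/4


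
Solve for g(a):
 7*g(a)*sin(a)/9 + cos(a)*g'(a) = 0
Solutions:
 g(a) = C1*cos(a)^(7/9)


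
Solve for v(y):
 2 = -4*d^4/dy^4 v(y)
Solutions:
 v(y) = C1 + C2*y + C3*y^2 + C4*y^3 - y^4/48


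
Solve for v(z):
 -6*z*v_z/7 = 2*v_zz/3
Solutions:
 v(z) = C1 + C2*erf(3*sqrt(14)*z/14)


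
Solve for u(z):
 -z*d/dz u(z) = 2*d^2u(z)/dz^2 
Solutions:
 u(z) = C1 + C2*erf(z/2)


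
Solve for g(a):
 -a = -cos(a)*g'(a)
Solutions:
 g(a) = C1 + Integral(a/cos(a), a)


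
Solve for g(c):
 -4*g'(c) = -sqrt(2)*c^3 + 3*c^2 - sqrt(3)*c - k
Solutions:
 g(c) = C1 + sqrt(2)*c^4/16 - c^3/4 + sqrt(3)*c^2/8 + c*k/4


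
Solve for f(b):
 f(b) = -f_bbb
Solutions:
 f(b) = C3*exp(-b) + (C1*sin(sqrt(3)*b/2) + C2*cos(sqrt(3)*b/2))*exp(b/2)


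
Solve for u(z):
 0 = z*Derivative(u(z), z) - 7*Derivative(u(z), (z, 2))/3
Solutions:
 u(z) = C1 + C2*erfi(sqrt(42)*z/14)


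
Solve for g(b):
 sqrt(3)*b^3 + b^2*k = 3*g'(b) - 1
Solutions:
 g(b) = C1 + sqrt(3)*b^4/12 + b^3*k/9 + b/3


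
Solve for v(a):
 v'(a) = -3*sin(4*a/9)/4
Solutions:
 v(a) = C1 + 27*cos(4*a/9)/16


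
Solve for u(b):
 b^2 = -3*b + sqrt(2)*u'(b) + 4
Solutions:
 u(b) = C1 + sqrt(2)*b^3/6 + 3*sqrt(2)*b^2/4 - 2*sqrt(2)*b


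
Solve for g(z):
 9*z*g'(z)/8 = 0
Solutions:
 g(z) = C1


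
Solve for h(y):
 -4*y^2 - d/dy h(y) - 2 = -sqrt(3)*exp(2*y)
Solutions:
 h(y) = C1 - 4*y^3/3 - 2*y + sqrt(3)*exp(2*y)/2


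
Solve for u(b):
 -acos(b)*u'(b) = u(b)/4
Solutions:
 u(b) = C1*exp(-Integral(1/acos(b), b)/4)


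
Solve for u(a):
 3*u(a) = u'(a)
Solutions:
 u(a) = C1*exp(3*a)


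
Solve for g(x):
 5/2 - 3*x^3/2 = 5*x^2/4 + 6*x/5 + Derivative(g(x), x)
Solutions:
 g(x) = C1 - 3*x^4/8 - 5*x^3/12 - 3*x^2/5 + 5*x/2


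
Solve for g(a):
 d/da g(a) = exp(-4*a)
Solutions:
 g(a) = C1 - exp(-4*a)/4


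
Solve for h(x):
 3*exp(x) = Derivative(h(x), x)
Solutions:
 h(x) = C1 + 3*exp(x)


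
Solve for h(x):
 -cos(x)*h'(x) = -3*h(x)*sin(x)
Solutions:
 h(x) = C1/cos(x)^3


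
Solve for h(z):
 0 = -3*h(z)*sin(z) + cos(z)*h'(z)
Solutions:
 h(z) = C1/cos(z)^3


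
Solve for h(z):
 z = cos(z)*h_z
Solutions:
 h(z) = C1 + Integral(z/cos(z), z)


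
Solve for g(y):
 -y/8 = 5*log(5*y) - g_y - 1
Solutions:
 g(y) = C1 + y^2/16 + 5*y*log(y) - 6*y + y*log(3125)


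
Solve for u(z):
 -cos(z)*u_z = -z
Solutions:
 u(z) = C1 + Integral(z/cos(z), z)


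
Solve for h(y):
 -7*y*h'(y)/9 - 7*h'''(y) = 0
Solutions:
 h(y) = C1 + Integral(C2*airyai(-3^(1/3)*y/3) + C3*airybi(-3^(1/3)*y/3), y)


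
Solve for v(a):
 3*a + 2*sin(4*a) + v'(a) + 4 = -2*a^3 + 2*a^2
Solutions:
 v(a) = C1 - a^4/2 + 2*a^3/3 - 3*a^2/2 - 4*a + cos(4*a)/2


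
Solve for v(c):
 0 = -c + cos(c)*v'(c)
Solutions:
 v(c) = C1 + Integral(c/cos(c), c)


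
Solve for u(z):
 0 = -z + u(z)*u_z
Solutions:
 u(z) = -sqrt(C1 + z^2)
 u(z) = sqrt(C1 + z^2)


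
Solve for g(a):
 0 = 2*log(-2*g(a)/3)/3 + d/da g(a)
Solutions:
 3*Integral(1/(log(-_y) - log(3) + log(2)), (_y, g(a)))/2 = C1 - a


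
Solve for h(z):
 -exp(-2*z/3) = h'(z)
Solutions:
 h(z) = C1 + 3*exp(-2*z/3)/2


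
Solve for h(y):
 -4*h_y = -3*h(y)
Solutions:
 h(y) = C1*exp(3*y/4)


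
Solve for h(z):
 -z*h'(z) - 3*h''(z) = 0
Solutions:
 h(z) = C1 + C2*erf(sqrt(6)*z/6)


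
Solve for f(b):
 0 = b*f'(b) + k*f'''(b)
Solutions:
 f(b) = C1 + Integral(C2*airyai(b*(-1/k)^(1/3)) + C3*airybi(b*(-1/k)^(1/3)), b)


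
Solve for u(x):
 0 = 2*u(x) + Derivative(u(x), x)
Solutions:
 u(x) = C1*exp(-2*x)


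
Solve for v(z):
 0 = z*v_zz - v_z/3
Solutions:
 v(z) = C1 + C2*z^(4/3)


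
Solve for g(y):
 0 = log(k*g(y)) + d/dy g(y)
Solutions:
 li(k*g(y))/k = C1 - y


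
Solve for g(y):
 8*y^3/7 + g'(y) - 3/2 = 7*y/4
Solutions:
 g(y) = C1 - 2*y^4/7 + 7*y^2/8 + 3*y/2


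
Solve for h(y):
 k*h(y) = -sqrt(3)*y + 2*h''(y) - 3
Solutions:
 h(y) = C1*exp(-sqrt(2)*sqrt(k)*y/2) + C2*exp(sqrt(2)*sqrt(k)*y/2) - sqrt(3)*y/k - 3/k


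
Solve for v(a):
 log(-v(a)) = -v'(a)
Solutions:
 -li(-v(a)) = C1 - a


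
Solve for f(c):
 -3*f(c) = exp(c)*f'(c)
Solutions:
 f(c) = C1*exp(3*exp(-c))


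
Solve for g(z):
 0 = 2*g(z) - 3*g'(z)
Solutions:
 g(z) = C1*exp(2*z/3)


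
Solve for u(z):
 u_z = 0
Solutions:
 u(z) = C1


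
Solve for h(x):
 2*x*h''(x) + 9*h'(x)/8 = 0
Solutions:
 h(x) = C1 + C2*x^(7/16)


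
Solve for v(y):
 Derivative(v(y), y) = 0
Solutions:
 v(y) = C1


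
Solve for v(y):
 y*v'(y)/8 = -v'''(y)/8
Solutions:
 v(y) = C1 + Integral(C2*airyai(-y) + C3*airybi(-y), y)


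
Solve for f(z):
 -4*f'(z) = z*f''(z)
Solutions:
 f(z) = C1 + C2/z^3


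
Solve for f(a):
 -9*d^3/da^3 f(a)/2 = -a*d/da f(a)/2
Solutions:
 f(a) = C1 + Integral(C2*airyai(3^(1/3)*a/3) + C3*airybi(3^(1/3)*a/3), a)
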